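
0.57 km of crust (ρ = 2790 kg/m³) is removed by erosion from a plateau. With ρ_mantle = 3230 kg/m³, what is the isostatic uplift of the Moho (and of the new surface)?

Unloading: uplift u = e ρ_c/ρ_m = 0.57 km × 2790/3230 = 0.492 km.

0.492 km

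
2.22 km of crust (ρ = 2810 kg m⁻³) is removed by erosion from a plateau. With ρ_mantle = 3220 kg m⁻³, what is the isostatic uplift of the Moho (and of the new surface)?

Unloading: uplift u = e ρ_c/ρ_m = 2.22 km × 2810/3220 = 1.94 km.

1.94 km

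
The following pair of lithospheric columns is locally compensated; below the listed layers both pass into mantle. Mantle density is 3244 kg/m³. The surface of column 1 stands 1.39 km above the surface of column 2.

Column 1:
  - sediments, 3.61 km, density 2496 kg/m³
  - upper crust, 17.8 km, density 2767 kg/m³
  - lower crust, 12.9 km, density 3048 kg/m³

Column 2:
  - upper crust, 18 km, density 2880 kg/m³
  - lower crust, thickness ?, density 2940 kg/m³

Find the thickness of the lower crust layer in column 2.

8.74 km

Take the compensation level at the base of the deeper column (depth z_c below the surface of column 1) and equate Σ ρ_i t_i down to z_c; mantle fills any gap and the z_c terms cancel.
Column 1: 3.61×2496 + 17.8×2767 + 12.9×3048 + (z_c − 34.31)×3244
Column 2: 1.39×0 + 18×2880 + x×2940 + (z_c − 1.39 − 18 − x)×3244
The z_c×3244 term appears on both sides and cancels. Collect the known terms of each column as K = Σ(ρt)_known − 3244 × (depth of known layers): K_1 = 97582.36 − 3244×34.31 = −13719.28; K_2 = 51840 − 3244×(1.39 + 18) = −11061.16.
Balance: K_1 = K_2 − x×(3244 − 2940), so x = (K_2 − K_1)/(3244 − 2940) = 2658.12/304 = 8.74 km.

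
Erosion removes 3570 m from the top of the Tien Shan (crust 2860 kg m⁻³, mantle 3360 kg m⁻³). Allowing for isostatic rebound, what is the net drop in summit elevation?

Rebound u = e ρ_c/ρ_m = 3570 m × 2860/3360 = 3039 m.
Net surface drop = e − u = 3570 m − 3039 m = e (ρ_m − ρ_c)/ρ_m = 531 m.

531 m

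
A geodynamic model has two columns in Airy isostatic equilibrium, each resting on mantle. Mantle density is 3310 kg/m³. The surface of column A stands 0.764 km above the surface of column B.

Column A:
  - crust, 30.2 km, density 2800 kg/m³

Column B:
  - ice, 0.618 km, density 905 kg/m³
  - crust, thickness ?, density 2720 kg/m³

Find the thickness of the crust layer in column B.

19.3 km

Take the compensation level at the base of the deeper column (depth z_c below the surface of column A) and equate Σ ρ_i t_i down to z_c; mantle fills any gap and the z_c terms cancel.
Column A: 30.2×2800 + (z_c − 30.2)×3310
Column B: 0.764×0 + 0.618×905 + x×2720 + (z_c − 0.764 − 0.618 − x)×3310
The z_c×3310 term appears on both sides and cancels. Collect the known terms of each column as K = Σ(ρt)_known − 3310 × (depth of known layers): K_A = 84560 − 3310×30.2 = −15402; K_B = 559.29 − 3310×(0.764 + 0.618) = −4015.13.
Balance: K_A = K_B − x×(3310 − 2720), so x = (K_B − K_A)/(3310 − 2720) = 11386.9/590 = 19.3 km.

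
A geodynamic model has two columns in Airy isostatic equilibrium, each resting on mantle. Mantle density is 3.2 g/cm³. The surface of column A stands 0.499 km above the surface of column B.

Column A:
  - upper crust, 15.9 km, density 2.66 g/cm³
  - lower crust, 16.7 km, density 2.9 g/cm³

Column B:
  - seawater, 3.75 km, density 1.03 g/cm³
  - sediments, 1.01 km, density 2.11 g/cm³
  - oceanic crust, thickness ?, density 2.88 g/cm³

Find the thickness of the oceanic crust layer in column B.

Take the compensation level at the base of the deeper column (depth z_c below the surface of column A) and equate Σ ρ_i t_i down to z_c; mantle fills any gap and the z_c terms cancel.
Column A: 15.9×2.66 + 16.7×2.9 + (z_c − 32.6)×3.2
Column B: 0.499×0 + 3.75×1.03 + 1.01×2.11 + x×2.88 + (z_c − 0.499 − 4.76 − x)×3.2
The z_c×3.2 term appears on both sides and cancels. Collect the known terms of each column as K = Σ(ρt)_known − 3.2 × (depth of known layers): K_A = 90.724 − 3.2×32.6 = −13.596; K_B = 5.9936 − 3.2×(0.499 + 4.76) = −10.8352.
Balance: K_A = K_B − x×(3.2 − 2.88), so x = (K_B − K_A)/(3.2 − 2.88) = 2.7608/0.32 = 8.63 km.

8.63 km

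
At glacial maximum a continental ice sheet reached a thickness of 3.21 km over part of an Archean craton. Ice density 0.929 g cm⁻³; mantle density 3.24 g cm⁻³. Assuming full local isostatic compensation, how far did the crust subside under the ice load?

0.92 km

Balancing pressure at the compensation depth: the ice load ρ_ice t is balanced by mantle displaced below, ρ_m s.
s = t ρ_ice / ρ_m = 3.21 km × 0.929/3.24 = 0.92 km.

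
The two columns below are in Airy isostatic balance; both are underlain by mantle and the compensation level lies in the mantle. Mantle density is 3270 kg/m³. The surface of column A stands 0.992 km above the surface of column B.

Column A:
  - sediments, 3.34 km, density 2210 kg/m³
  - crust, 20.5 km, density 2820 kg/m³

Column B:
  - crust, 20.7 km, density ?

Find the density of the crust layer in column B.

Take the compensation level at the base of the deeper column (depth z_c below the surface of column A) and equate Σ ρ_i t_i down to z_c; mantle fills any gap and the z_c terms cancel.
Column A: 3.34×2210 + 20.5×2820 + (z_c − 23.84)×3270
Column B: 0.992×0 + 20.7×ρ + (z_c − 0.992 − 20.7)×3270
The z_c×3270 term appears on both sides and cancels. Collect the known terms of each column as K = Σ(ρt)_known − 3270 × (depth of known layers): K_A = 65191.4 − 3270×23.84 = −12765.4; K_B = 0 − 3270×(0.992 + 20.7) = −70932.84.
Balance: K_A = K_B + 20.7×ρ, so ρ = (K_A − K_B)/20.7 = 58167.4/20.7 = 2810 kg/m³.

2810 kg/m³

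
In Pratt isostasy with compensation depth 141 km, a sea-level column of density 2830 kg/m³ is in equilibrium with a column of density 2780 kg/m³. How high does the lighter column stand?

2.54 km

ρ_ref D = ρ (D + h) → h = D (ρ_ref − ρ)/ρ.
h = 141 km × (2830 − 2780)/2780 = 2.54 km.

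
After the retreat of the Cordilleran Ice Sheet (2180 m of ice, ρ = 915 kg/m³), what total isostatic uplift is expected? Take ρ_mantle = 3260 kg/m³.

612 m

Removing the load lets mantle flow back in; uplift u satisfies ρ_ice t = ρ_m u.
u = t ρ_ice/ρ_m = 2180 m × 915/3260 = 612 m.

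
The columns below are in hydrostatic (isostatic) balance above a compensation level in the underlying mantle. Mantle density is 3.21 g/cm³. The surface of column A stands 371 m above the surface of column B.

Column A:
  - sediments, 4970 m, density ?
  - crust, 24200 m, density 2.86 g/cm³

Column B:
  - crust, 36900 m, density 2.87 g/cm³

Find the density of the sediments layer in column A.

Take the compensation level at the base of the deeper column (depth z_c below the surface of column A) and equate Σ ρ_i t_i down to z_c; mantle fills any gap and the z_c terms cancel.
Column A: 4970×ρ + 24200×2.86 + (z_c − 29170)×3.21
Column B: 371×0 + 36900×2.87 + (z_c − 371 − 36900)×3.21
The z_c×3.21 term appears on both sides and cancels. Collect the known terms of each column as K = Σ(ρt)_known − 3.21 × (depth of known layers): K_A = 69212 − 3.21×29170 = −24423.7; K_B = 105903 − 3.21×(371 + 36900) = −13736.91.
Balance: K_A + 4970×ρ = K_B, so ρ = (K_B − K_A)/4970 = 10686.8/4970 = 2.15 g/cm³.

2.15 g/cm³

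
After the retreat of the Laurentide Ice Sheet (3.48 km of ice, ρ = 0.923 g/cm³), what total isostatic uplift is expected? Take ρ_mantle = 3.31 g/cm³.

0.97 km

Removing the load lets mantle flow back in; uplift u satisfies ρ_ice t = ρ_m u.
u = t ρ_ice/ρ_m = 3.48 km × 0.923/3.31 = 0.97 km.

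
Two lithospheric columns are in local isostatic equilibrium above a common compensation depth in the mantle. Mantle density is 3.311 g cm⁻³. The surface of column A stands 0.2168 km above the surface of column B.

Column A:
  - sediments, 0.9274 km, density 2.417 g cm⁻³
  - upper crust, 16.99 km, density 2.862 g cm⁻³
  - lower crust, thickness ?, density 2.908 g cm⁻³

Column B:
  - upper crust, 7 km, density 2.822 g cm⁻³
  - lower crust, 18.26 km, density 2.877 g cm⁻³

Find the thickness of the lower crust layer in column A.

8.95 km

Take the compensation level at the base of the deeper column (depth z_c below the surface of column A) and equate Σ ρ_i t_i down to z_c; mantle fills any gap and the z_c terms cancel.
Column A: 0.9274×2.417 + 16.99×2.862 + x×2.908 + (z_c − 17.9174 − x)×3.311
Column B: 0.2168×0 + 7×2.822 + 18.26×2.877 + (z_c − 0.2168 − 25.26)×3.311
The z_c×3.311 term appears on both sides and cancels. Collect the known terms of each column as K = Σ(ρt)_known − 3.311 × (depth of known layers): K_A = 50.8669058 − 3.311×17.9174 = −8.4576056; K_B = 72.28802 − 3.311×(0.2168 + 25.26) = −12.0656648.
Balance: K_A − x×(3.311 − 2.908) = K_B, so x = (K_A − K_B)/(3.311 − 2.908) = 3.60806/0.403 = 8.95 km.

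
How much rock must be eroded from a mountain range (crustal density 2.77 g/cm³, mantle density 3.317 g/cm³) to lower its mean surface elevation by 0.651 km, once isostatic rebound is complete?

3.95 km

Net drop Δ = e − u = e − e ρ_c/ρ_m = e (ρ_m − ρ_c)/ρ_m.
e = Δ ρ_m/(ρ_m − ρ_c) = 0.651 km × 3.317/0.547 = 3.95 km.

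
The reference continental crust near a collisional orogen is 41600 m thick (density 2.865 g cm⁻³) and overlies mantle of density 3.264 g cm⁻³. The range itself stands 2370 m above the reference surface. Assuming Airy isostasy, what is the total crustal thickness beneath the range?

61000 m

Root depth r = h ρ_c / (ρ_m − ρ_c) = 2370 m × 2.865 / 0.399 = 17020 m.
Total thickness = T + h + r = 41600 m + 2370 m + 17020 m = 61000 m.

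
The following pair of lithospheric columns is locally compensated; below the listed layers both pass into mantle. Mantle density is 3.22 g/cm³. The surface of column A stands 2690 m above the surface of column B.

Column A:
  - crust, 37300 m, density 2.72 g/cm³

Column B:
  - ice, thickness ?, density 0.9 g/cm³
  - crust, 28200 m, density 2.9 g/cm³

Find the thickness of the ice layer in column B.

Take the compensation level at the base of the deeper column (depth z_c below the surface of column A) and equate Σ ρ_i t_i down to z_c; mantle fills any gap and the z_c terms cancel.
Column A: 37300×2.72 + (z_c − 37300)×3.22
Column B: 2690×0 + x×0.9 + 28200×2.9 + (z_c − 2690 − 28200 − x)×3.22
The z_c×3.22 term appears on both sides and cancels. Collect the known terms of each column as K = Σ(ρt)_known − 3.22 × (depth of known layers): K_A = 101456 − 3.22×37300 = −18650; K_B = 81780 − 3.22×(2690 + 28200) = −17685.8.
Balance: K_A = K_B − x×(3.22 − 0.9), so x = (K_B − K_A)/(3.22 − 0.9) = 964.2/2.32 = 416 m.

416 m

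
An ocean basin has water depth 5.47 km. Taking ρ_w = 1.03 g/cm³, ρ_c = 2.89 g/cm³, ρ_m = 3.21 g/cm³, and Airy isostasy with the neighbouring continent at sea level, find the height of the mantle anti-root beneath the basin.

31.8 km

By Archimedes' principle applied to the lithosphere: replacing crust with seawater at the top is compensated by replacing crust with mantle at the base: d (ρ_c − ρ_w) = a (ρ_m − ρ_c).
a = d (ρ_c − ρ_w)/(ρ_m − ρ_c) = 5.47 km × 1.86/0.32 = 31.8 km.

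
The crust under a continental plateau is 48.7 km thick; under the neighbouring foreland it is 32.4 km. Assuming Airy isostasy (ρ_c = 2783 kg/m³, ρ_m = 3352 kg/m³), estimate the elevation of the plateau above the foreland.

2.77 km

Excess crust Δ = 48.7 km − 32.4 km = 16.3 km, split between elevation h and root r with h + r = Δ.
Airy balance ρ_c h = (ρ_m − ρ_c) r gives r = h ρ_c/(ρ_m − ρ_c), so h (1 + ρ_c/(ρ_m − ρ_c)) = Δ, i.e. h = Δ (ρ_m − ρ_c)/ρ_m.
h = 16.3 km × 569/3352 = 2.77 km.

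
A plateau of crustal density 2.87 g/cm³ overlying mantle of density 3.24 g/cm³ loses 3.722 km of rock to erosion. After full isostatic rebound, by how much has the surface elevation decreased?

Rebound u = e ρ_c/ρ_m = 3.722 km × 2.87/3.24 = 3.297 km.
Net surface drop = e − u = 3.722 km − 3.297 km = e (ρ_m − ρ_c)/ρ_m = 0.425 km.

0.425 km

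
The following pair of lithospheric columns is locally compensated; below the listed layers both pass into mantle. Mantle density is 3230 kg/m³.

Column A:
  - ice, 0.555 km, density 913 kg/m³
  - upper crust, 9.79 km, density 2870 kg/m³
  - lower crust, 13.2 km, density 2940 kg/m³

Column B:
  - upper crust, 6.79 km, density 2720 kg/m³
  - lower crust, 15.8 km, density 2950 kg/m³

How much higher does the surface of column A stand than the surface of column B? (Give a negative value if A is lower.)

0.233 km

For any compensation level in the mantle, the mantle terms cancel and isostasy reduces to e = (Σt_A − Σt_B) − (Σ(ρt)_A − Σ(ρt)_B) / ρ_m.
Σt_A = 23.545 km; Σt_B = 22.59 km; Σ(ρt)_A = 67412.015; Σ(ρt)_B = 65078.8 (in km·kg/m³).
e = (23.545 − 22.59) − (67412.015 − 65078.8) / 3230 = 0.233 km.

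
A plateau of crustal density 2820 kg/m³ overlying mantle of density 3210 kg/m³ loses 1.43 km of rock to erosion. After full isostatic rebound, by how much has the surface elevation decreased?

0.174 km

Rebound u = e ρ_c/ρ_m = 1.43 km × 2820/3210 = 1.256 km.
Net surface drop = e − u = 1.43 km − 1.256 km = e (ρ_m − ρ_c)/ρ_m = 0.174 km.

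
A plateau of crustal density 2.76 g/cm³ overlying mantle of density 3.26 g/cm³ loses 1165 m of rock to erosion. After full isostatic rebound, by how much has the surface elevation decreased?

Rebound u = e ρ_c/ρ_m = 1165 m × 2.76/3.26 = 986.3 m.
Net surface drop = e − u = 1165 m − 986.3 m = e (ρ_m − ρ_c)/ρ_m = 179 m.

179 m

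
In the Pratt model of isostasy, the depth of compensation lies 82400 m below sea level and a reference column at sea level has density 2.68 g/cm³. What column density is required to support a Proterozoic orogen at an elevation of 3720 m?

Pratt balance: ρ_ref D = ρ (D + h).
ρ = ρ_ref D/(D + h) = 2.68 × 82400 m/(82400 m + 3720 m) = 2.56 g/cm³.

2.56 g/cm³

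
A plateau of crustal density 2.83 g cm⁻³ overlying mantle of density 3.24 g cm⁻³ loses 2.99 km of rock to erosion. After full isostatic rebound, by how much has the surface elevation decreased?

Rebound u = e ρ_c/ρ_m = 2.99 km × 2.83/3.24 = 2.612 km.
Net surface drop = e − u = 2.99 km − 2.612 km = e (ρ_m − ρ_c)/ρ_m = 0.378 km.

0.378 km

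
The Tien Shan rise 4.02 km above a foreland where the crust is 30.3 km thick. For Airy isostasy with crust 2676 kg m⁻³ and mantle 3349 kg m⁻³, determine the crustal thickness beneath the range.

Root depth r = h ρ_c / (ρ_m − ρ_c) = 4.02 km × 2676 / 673 = 15.98 km.
Total thickness = T + h + r = 30.3 km + 4.02 km + 15.98 km = 50.3 km.

50.3 km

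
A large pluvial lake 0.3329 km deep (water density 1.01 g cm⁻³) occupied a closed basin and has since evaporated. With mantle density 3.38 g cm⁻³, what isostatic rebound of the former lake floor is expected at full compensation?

0.0995 km

u = d ρ_w/ρ_m = 0.3329 km × 1.01/3.38 = 0.0995 km.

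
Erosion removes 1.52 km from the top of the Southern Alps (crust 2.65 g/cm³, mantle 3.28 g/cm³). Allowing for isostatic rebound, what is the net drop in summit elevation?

0.292 km

Rebound u = e ρ_c/ρ_m = 1.52 km × 2.65/3.28 = 1.228 km.
Net surface drop = e − u = 1.52 km − 1.228 km = e (ρ_m − ρ_c)/ρ_m = 0.292 km.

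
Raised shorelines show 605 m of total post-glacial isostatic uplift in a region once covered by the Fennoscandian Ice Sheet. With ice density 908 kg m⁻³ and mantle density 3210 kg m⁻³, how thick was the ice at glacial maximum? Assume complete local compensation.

2140 m

u = t ρ_ice/ρ_m → t = u ρ_m/ρ_ice = 605 m × 3210/908 = 2140 m.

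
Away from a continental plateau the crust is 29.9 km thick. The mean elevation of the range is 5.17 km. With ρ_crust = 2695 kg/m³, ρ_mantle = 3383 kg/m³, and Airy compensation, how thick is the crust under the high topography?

55.3 km

Root depth r = h ρ_c / (ρ_m − ρ_c) = 5.17 km × 2695 / 688 = 20.25 km.
Total thickness = T + h + r = 29.9 km + 5.17 km + 20.25 km = 55.3 km.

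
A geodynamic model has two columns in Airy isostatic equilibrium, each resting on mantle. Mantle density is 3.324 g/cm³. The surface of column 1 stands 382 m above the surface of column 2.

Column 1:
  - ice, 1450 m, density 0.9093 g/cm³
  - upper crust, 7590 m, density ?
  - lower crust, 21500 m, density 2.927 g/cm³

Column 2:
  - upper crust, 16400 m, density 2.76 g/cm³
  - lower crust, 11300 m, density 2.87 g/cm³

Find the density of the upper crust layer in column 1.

Take the compensation level at the base of the deeper column (depth z_c below the surface of column 1) and equate Σ ρ_i t_i down to z_c; mantle fills any gap and the z_c terms cancel.
Column 1: 1450×0.9093 + 7590×ρ + 21500×2.927 + (z_c − 30540)×3.324
Column 2: 382×0 + 16400×2.76 + 11300×2.87 + (z_c − 382 − 27700)×3.324
The z_c×3.324 term appears on both sides and cancels. Collect the known terms of each column as K = Σ(ρt)_known − 3.324 × (depth of known layers): K_1 = 64248.985 − 3.324×30540 = −37265.975; K_2 = 77695 − 3.324×(382 + 27700) = −15649.568.
Balance: K_1 + 7590×ρ = K_2, so ρ = (K_2 − K_1)/7590 = 21616.4/7590 = 2.85 g/cm³.

2.85 g/cm³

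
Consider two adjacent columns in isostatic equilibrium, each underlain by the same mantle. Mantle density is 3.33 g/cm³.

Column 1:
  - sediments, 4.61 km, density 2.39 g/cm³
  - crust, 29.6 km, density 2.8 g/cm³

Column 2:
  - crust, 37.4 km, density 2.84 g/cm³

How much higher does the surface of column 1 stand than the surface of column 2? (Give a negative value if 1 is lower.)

For any compensation level in the mantle, the mantle terms cancel and isostasy reduces to e = (Σt_1 − Σt_2) − (Σ(ρt)_1 − Σ(ρt)_2) / ρ_m.
Σt_1 = 34.21 km; Σt_2 = 37.4 km; Σ(ρt)_1 = 93.8979; Σ(ρt)_2 = 106.216 (in km·g/cm³).
e = (34.21 − 37.4) − (93.8979 − 106.216) / 3.33 = 0.509 km.

0.509 km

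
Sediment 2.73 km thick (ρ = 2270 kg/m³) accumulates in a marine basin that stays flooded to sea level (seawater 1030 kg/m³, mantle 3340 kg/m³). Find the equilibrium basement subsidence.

1.47 km

Submarine loading: the sediment displaces seawater, and the subsidence is in turn flooded, so s (ρ_m − ρ_w) = t (ρ_sed − ρ_w).
s = 2.73 km × (2270 − 1030) / (3340 − 1030) = 1.47 km.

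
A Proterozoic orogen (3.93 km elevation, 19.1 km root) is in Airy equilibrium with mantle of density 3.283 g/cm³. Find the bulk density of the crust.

ρ_c h = (ρ_m − ρ_c) r → ρ_c (h + r) = ρ_m r → ρ_c = ρ_m r / (h + r).
ρ_c = 3.283 × 19.1 km / (3.93 km + 19.1 km) = 2.72 g/cm³.

2.72 g/cm³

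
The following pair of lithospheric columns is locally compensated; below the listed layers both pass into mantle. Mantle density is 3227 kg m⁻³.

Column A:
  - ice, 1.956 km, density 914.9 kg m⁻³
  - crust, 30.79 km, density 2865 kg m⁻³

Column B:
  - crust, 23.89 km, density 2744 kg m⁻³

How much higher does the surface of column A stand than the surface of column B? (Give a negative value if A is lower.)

1.28 km

For any compensation level in the mantle, the mantle terms cancel and isostasy reduces to e = (Σt_A − Σt_B) − (Σ(ρt)_A − Σ(ρt)_B) / ρ_m.
Σt_A = 32.746 km; Σt_B = 23.89 km; Σ(ρt)_A = 90002.8944; Σ(ρt)_B = 65554.16 (in km·kg m⁻³).
e = (32.746 − 23.89) − (90002.8944 − 65554.16) / 3227 = 1.28 km.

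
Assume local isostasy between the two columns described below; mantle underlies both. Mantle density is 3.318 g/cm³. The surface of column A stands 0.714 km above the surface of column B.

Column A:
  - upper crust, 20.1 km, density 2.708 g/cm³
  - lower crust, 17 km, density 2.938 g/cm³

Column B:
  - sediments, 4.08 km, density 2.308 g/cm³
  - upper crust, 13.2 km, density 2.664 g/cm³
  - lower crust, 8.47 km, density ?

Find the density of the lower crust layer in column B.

Take the compensation level at the base of the deeper column (depth z_c below the surface of column A) and equate Σ ρ_i t_i down to z_c; mantle fills any gap and the z_c terms cancel.
Column A: 20.1×2.708 + 17×2.938 + (z_c − 37.1)×3.318
Column B: 0.714×0 + 4.08×2.308 + 13.2×2.664 + 8.47×ρ + (z_c − 0.714 − 25.75)×3.318
The z_c×3.318 term appears on both sides and cancels. Collect the known terms of each column as K = Σ(ρt)_known − 3.318 × (depth of known layers): K_A = 104.3768 − 3.318×37.1 = −18.721; K_B = 44.58144 − 3.318×(0.714 + 25.75) = −43.226112.
Balance: K_A = K_B + 8.47×ρ, so ρ = (K_A − K_B)/8.47 = 24.5051/8.47 = 2.89 g/cm³.

2.89 g/cm³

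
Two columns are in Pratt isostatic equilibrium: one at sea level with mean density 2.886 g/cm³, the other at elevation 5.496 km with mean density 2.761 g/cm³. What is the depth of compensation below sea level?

ρ_ref D = ρ (D + h) → D (ρ_ref − ρ) = ρ h.
D = ρ h/(ρ_ref − ρ) = 2.761 × 5.496 km/(2.886 − 2.761) = 121 km.

121 km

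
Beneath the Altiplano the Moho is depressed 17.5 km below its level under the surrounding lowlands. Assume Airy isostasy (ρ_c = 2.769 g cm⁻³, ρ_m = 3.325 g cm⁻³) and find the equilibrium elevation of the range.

For local isostatic compensation: ρ_c h = (ρ_m − ρ_c) r.
h = r (ρ_m − ρ_c) / ρ_c = 17.5 km × (3.325 − 2.769) / 2.769 = 3.51 km.

3.51 km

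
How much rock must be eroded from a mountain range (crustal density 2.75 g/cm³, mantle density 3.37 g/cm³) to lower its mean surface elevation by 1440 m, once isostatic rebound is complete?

Net drop Δ = e − u = e − e ρ_c/ρ_m = e (ρ_m − ρ_c)/ρ_m.
e = Δ ρ_m/(ρ_m − ρ_c) = 1440 m × 3.37/0.62 = 7830 m.

7830 m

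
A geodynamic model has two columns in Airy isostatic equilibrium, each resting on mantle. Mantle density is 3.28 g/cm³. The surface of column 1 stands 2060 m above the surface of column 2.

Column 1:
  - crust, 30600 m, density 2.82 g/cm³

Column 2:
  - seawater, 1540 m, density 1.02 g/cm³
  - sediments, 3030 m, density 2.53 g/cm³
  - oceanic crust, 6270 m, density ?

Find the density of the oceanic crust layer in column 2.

Take the compensation level at the base of the deeper column (depth z_c below the surface of column 1) and equate Σ ρ_i t_i down to z_c; mantle fills any gap and the z_c terms cancel.
Column 1: 30600×2.82 + (z_c − 30600)×3.28
Column 2: 2060×0 + 1540×1.02 + 3030×2.53 + 6270×ρ + (z_c − 2060 − 10840)×3.28
The z_c×3.28 term appears on both sides and cancels. Collect the known terms of each column as K = Σ(ρt)_known − 3.28 × (depth of known layers): K_1 = 86292 − 3.28×30600 = −14076; K_2 = 9236.7 − 3.28×(2060 + 10840) = −33075.3.
Balance: K_1 = K_2 + 6270×ρ, so ρ = (K_1 − K_2)/6270 = 18999.3/6270 = 3.03 g/cm³.

3.03 g/cm³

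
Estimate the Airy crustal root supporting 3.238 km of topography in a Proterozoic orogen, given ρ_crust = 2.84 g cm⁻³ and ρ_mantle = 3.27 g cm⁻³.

21.4 km

In Airy isostatic equilibrium: the weight of the topography is balanced by the buoyancy of the root, ρ_c h = (ρ_m − ρ_c) r.
r = h · ρ_c / (ρ_m − ρ_c) = 3.238 km × 2.84 / (3.27 − 2.84) = 21.4 km.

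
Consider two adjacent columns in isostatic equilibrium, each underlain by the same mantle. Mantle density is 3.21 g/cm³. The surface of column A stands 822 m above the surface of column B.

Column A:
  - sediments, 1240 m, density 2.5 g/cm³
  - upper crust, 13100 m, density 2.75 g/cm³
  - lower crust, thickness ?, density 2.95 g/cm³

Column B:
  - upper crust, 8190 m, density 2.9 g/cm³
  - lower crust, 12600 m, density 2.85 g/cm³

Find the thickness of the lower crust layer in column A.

10800 m

Take the compensation level at the base of the deeper column (depth z_c below the surface of column A) and equate Σ ρ_i t_i down to z_c; mantle fills any gap and the z_c terms cancel.
Column A: 1240×2.5 + 13100×2.75 + x×2.95 + (z_c − 14340 − x)×3.21
Column B: 822×0 + 8190×2.9 + 12600×2.85 + (z_c − 822 − 20790)×3.21
The z_c×3.21 term appears on both sides and cancels. Collect the known terms of each column as K = Σ(ρt)_known − 3.21 × (depth of known layers): K_A = 39125 − 3.21×14340 = −6906.4; K_B = 59661 − 3.21×(822 + 20790) = −9713.52.
Balance: K_A − x×(3.21 − 2.95) = K_B, so x = (K_A − K_B)/(3.21 − 2.95) = 2807.12/0.26 = 10800 m.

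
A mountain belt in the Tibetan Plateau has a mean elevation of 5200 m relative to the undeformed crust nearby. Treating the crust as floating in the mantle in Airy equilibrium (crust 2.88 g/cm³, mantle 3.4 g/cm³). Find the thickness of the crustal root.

For local isostatic compensation: the weight of the topography is balanced by the buoyancy of the root, ρ_c h = (ρ_m − ρ_c) r.
r = h · ρ_c / (ρ_m − ρ_c) = 5200 m × 2.88 / (3.4 − 2.88) = 28800 m.

28800 m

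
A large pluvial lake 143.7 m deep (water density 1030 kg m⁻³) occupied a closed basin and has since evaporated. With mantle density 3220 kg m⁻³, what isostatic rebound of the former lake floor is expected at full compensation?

46 m

u = d ρ_w/ρ_m = 143.7 m × 1030/3220 = 46 m.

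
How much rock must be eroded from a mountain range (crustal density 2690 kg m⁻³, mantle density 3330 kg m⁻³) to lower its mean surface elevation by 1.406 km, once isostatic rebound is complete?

Net drop Δ = e − u = e − e ρ_c/ρ_m = e (ρ_m − ρ_c)/ρ_m.
e = Δ ρ_m/(ρ_m − ρ_c) = 1.406 km × 3330/640 = 7.32 km.

7.32 km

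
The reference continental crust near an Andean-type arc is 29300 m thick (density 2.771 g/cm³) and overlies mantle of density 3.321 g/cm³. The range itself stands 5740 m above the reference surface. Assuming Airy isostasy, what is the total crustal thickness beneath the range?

Root depth r = h ρ_c / (ρ_m − ρ_c) = 5740 m × 2.771 / 0.55 = 28920 m.
Total thickness = T + h + r = 29300 m + 5740 m + 28920 m = 64000 m.

64000 m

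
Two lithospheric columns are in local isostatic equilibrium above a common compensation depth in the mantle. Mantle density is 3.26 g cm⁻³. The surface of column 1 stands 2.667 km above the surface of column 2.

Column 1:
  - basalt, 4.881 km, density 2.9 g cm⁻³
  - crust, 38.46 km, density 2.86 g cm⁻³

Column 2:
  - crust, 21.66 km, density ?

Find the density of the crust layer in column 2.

2.87 g cm⁻³

Take the compensation level at the base of the deeper column (depth z_c below the surface of column 1) and equate Σ ρ_i t_i down to z_c; mantle fills any gap and the z_c terms cancel.
Column 1: 4.881×2.9 + 38.46×2.86 + (z_c − 43.341)×3.26
Column 2: 2.667×0 + 21.66×ρ + (z_c − 2.667 − 21.66)×3.26
The z_c×3.26 term appears on both sides and cancels. Collect the known terms of each column as K = Σ(ρt)_known − 3.26 × (depth of known layers): K_1 = 124.1505 − 3.26×43.341 = −17.14116; K_2 = 0 − 3.26×(2.667 + 21.66) = −79.30602.
Balance: K_1 = K_2 + 21.66×ρ, so ρ = (K_1 − K_2)/21.66 = 62.1649/21.66 = 2.87 g cm⁻³.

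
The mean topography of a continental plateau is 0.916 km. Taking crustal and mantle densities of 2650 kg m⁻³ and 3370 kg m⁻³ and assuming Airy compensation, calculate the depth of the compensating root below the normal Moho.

For local isostatic compensation: the weight of the topography is balanced by the buoyancy of the root, ρ_c h = (ρ_m − ρ_c) r.
r = h · ρ_c / (ρ_m − ρ_c) = 0.916 km × 2650 / (3370 − 2650) = 3.37 km.

3.37 km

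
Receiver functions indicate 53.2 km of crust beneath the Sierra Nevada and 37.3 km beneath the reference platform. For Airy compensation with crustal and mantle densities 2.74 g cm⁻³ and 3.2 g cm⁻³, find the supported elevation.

2.29 km

Excess crust Δ = 53.2 km − 37.3 km = 15.9 km, split between elevation h and root r with h + r = Δ.
Airy balance ρ_c h = (ρ_m − ρ_c) r gives r = h ρ_c/(ρ_m − ρ_c), so h (1 + ρ_c/(ρ_m − ρ_c)) = Δ, i.e. h = Δ (ρ_m − ρ_c)/ρ_m.
h = 15.9 km × 0.46/3.2 = 2.29 km.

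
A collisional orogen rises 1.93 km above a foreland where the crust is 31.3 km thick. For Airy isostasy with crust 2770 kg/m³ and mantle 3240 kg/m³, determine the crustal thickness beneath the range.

Root depth r = h ρ_c / (ρ_m − ρ_c) = 1.93 km × 2770 / 470 = 11.37 km.
Total thickness = T + h + r = 31.3 km + 1.93 km + 11.37 km = 44.6 km.

44.6 km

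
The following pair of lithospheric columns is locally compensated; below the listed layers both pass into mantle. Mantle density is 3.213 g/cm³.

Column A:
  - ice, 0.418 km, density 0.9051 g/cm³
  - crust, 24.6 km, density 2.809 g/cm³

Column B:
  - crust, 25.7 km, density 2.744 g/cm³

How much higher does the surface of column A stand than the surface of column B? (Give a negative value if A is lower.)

For any compensation level in the mantle, the mantle terms cancel and isostasy reduces to e = (Σt_A − Σt_B) − (Σ(ρt)_A − Σ(ρt)_B) / ρ_m.
Σt_A = 25.018 km; Σt_B = 25.7 km; Σ(ρt)_A = 69.4797318; Σ(ρt)_B = 70.5208 (in km·g/cm³).
e = (25.018 − 25.7) − (69.4797318 − 70.5208) / 3.213 = −0.358 km.

−0.358 km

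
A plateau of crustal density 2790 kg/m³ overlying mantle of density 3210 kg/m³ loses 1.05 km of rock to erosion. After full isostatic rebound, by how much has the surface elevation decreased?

Rebound u = e ρ_c/ρ_m = 1.05 km × 2790/3210 = 0.9126 km.
Net surface drop = e − u = 1.05 km − 0.9126 km = e (ρ_m − ρ_c)/ρ_m = 0.137 km.

0.137 km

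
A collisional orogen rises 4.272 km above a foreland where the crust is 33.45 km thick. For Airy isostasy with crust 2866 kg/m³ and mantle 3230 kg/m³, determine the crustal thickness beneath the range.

71.4 km

Root depth r = h ρ_c / (ρ_m − ρ_c) = 4.272 km × 2866 / 364 = 33.64 km.
Total thickness = T + h + r = 33.45 km + 4.272 km + 33.64 km = 71.4 km.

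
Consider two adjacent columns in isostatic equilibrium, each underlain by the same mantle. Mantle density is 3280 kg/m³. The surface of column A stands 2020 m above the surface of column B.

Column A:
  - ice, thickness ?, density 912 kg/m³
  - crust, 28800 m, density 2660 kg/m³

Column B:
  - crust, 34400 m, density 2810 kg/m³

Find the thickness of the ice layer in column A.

Take the compensation level at the base of the deeper column (depth z_c below the surface of column A) and equate Σ ρ_i t_i down to z_c; mantle fills any gap and the z_c terms cancel.
Column A: x×912 + 28800×2660 + (z_c − 28800 − x)×3280
Column B: 2020×0 + 34400×2810 + (z_c − 2020 − 34400)×3280
The z_c×3280 term appears on both sides and cancels. Collect the known terms of each column as K = Σ(ρt)_known − 3280 × (depth of known layers): K_A = 76608000 − 3280×28800 = −17856000; K_B = 96664000 − 3280×(2020 + 34400) = −22793600.
Balance: K_A − x×(3280 − 912) = K_B, so x = (K_A − K_B)/(3280 − 912) = 4937600/2368 = 2090 m.

2090 m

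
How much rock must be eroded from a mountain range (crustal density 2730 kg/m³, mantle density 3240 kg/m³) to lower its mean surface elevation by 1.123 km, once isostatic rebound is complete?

7.13 km

Net drop Δ = e − u = e − e ρ_c/ρ_m = e (ρ_m − ρ_c)/ρ_m.
e = Δ ρ_m/(ρ_m − ρ_c) = 1.123 km × 3240/510 = 7.13 km.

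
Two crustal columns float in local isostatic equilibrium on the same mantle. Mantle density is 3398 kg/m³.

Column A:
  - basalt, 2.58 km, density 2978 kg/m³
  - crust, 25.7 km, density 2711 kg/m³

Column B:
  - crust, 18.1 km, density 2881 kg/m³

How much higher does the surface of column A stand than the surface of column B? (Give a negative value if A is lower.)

2.76 km

For any compensation level in the mantle, the mantle terms cancel and isostasy reduces to e = (Σt_A − Σt_B) − (Σ(ρt)_A − Σ(ρt)_B) / ρ_m.
Σt_A = 28.28 km; Σt_B = 18.1 km; Σ(ρt)_A = 77355.94; Σ(ρt)_B = 52146.1 (in km·kg/m³).
e = (28.28 − 18.1) − (77355.94 − 52146.1) / 3398 = 2.76 km.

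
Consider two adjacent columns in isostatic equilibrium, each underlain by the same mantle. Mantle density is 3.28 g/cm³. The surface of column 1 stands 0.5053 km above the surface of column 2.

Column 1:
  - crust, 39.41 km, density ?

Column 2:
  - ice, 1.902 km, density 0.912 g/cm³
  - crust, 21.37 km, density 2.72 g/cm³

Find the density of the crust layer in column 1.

2.82 g/cm³

Take the compensation level at the base of the deeper column (depth z_c below the surface of column 1) and equate Σ ρ_i t_i down to z_c; mantle fills any gap and the z_c terms cancel.
Column 1: 39.41×ρ + (z_c − 39.41)×3.28
Column 2: 0.5053×0 + 1.902×0.912 + 21.37×2.72 + (z_c − 0.5053 − 23.272)×3.28
The z_c×3.28 term appears on both sides and cancels. Collect the known terms of each column as K = Σ(ρt)_known − 3.28 × (depth of known layers): K_1 = 0 − 3.28×39.41 = −129.2648; K_2 = 59.861024 − 3.28×(0.5053 + 23.272) = −18.12852.
Balance: K_1 + 39.41×ρ = K_2, so ρ = (K_2 − K_1)/39.41 = 111.136/39.41 = 2.82 g/cm³.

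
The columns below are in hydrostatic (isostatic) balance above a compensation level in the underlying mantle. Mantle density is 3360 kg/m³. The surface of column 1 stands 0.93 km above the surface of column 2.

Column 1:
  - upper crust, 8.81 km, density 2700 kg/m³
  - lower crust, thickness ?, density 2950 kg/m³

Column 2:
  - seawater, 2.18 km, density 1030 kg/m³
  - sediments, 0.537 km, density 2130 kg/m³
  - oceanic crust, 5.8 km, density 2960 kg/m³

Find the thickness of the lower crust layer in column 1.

13.1 km

Take the compensation level at the base of the deeper column (depth z_c below the surface of column 1) and equate Σ ρ_i t_i down to z_c; mantle fills any gap and the z_c terms cancel.
Column 1: 8.81×2700 + x×2950 + (z_c − 8.81 − x)×3360
Column 2: 0.93×0 + 2.18×1030 + 0.537×2130 + 5.8×2960 + (z_c − 0.93 − 8.517)×3360
The z_c×3360 term appears on both sides and cancels. Collect the known terms of each column as K = Σ(ρt)_known − 3360 × (depth of known layers): K_1 = 23787 − 3360×8.81 = −5814.6; K_2 = 20557.21 − 3360×(0.93 + 8.517) = −11184.71.
Balance: K_1 − x×(3360 − 2950) = K_2, so x = (K_1 − K_2)/(3360 − 2950) = 5370.11/410 = 13.1 km.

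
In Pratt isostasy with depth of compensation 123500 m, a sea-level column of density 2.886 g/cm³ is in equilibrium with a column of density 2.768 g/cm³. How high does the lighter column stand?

5260 m

ρ_ref D = ρ (D + h) → h = D (ρ_ref − ρ)/ρ.
h = 123500 m × (2.886 − 2.768)/2.768 = 5260 m.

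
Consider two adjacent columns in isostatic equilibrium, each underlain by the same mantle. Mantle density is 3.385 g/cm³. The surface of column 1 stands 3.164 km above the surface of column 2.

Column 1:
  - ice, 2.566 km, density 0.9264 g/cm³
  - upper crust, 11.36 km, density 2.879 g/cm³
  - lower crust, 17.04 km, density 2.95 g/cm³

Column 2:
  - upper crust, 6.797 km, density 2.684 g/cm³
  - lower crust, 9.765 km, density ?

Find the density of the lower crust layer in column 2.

Take the compensation level at the base of the deeper column (depth z_c below the surface of column 1) and equate Σ ρ_i t_i down to z_c; mantle fills any gap and the z_c terms cancel.
Column 1: 2.566×0.9264 + 11.36×2.879 + 17.04×2.95 + (z_c − 30.966)×3.385
Column 2: 3.164×0 + 6.797×2.684 + 9.765×ρ + (z_c − 3.164 − 16.562)×3.385
The z_c×3.385 term appears on both sides and cancels. Collect the known terms of each column as K = Σ(ρt)_known − 3.385 × (depth of known layers): K_1 = 85.3505824 − 3.385×30.966 = −19.4693276; K_2 = 18.243148 − 3.385×(3.164 + 16.562) = −48.529362.
Balance: K_1 = K_2 + 9.765×ρ, so ρ = (K_1 − K_2)/9.765 = 29.06/9.765 = 2.98 g/cm³.

2.98 g/cm³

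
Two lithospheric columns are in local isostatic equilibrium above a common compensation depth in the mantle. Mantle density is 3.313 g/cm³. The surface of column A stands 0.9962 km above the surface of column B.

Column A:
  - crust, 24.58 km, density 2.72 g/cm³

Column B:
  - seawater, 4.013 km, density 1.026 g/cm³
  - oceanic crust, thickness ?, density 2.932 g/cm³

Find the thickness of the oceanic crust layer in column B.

5.51 km

Take the compensation level at the base of the deeper column (depth z_c below the surface of column A) and equate Σ ρ_i t_i down to z_c; mantle fills any gap and the z_c terms cancel.
Column A: 24.58×2.72 + (z_c − 24.58)×3.313
Column B: 0.9962×0 + 4.013×1.026 + x×2.932 + (z_c − 0.9962 − 4.013 − x)×3.313
The z_c×3.313 term appears on both sides and cancels. Collect the known terms of each column as K = Σ(ρt)_known − 3.313 × (depth of known layers): K_A = 66.8576 − 3.313×24.58 = −14.57594; K_B = 4.117338 − 3.313×(0.9962 + 4.013) = −12.4781416.
Balance: K_A = K_B − x×(3.313 − 2.932), so x = (K_B − K_A)/(3.313 − 2.932) = 2.0978/0.381 = 5.51 km.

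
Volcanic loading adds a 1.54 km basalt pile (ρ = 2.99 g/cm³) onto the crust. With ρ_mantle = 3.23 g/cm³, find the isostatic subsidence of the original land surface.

Subaerial loading: s = t ρ_load / ρ_m.
s = 1.54 km × 2.99/3.23 = 1.43 km.

1.43 km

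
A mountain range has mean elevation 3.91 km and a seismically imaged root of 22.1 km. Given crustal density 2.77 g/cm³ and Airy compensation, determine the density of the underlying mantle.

Airy balance: ρ_c h = (ρ_m − ρ_c) r → ρ_m = ρ_c (1 + h/r).
ρ_m = 2.77 × (1 + 3.91 km/22.1 km) = 3.26 g/cm³.

3.26 g/cm³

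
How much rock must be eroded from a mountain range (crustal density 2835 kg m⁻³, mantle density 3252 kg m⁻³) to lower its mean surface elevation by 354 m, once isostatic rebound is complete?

2760 m

Net drop Δ = e − u = e − e ρ_c/ρ_m = e (ρ_m − ρ_c)/ρ_m.
e = Δ ρ_m/(ρ_m − ρ_c) = 354 m × 3252/417 = 2760 m.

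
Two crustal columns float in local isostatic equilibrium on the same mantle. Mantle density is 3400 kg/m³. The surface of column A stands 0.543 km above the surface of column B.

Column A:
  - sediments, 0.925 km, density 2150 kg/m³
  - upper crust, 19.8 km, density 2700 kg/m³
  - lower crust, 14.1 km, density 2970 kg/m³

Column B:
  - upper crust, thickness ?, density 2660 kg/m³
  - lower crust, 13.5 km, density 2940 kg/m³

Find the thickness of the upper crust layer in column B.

Take the compensation level at the base of the deeper column (depth z_c below the surface of column A) and equate Σ ρ_i t_i down to z_c; mantle fills any gap and the z_c terms cancel.
Column A: 0.925×2150 + 19.8×2700 + 14.1×2970 + (z_c − 34.825)×3400
Column B: 0.543×0 + x×2660 + 13.5×2940 + (z_c − 0.543 − 13.5 − x)×3400
The z_c×3400 term appears on both sides and cancels. Collect the known terms of each column as K = Σ(ρt)_known − 3400 × (depth of known layers): K_A = 97325.75 − 3400×34.825 = −21079.25; K_B = 39690 − 3400×(0.543 + 13.5) = −8056.2.
Balance: K_A = K_B − x×(3400 − 2660), so x = (K_B − K_A)/(3400 − 2660) = 13023.1/740 = 17.6 km.

17.6 km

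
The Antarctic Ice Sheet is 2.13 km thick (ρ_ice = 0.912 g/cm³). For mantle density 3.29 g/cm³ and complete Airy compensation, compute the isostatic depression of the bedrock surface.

In Airy isostatic equilibrium: the ice load ρ_ice t is balanced by mantle displaced below, ρ_m s.
s = t ρ_ice / ρ_m = 2.13 km × 0.912/3.29 = 0.59 km.

0.59 km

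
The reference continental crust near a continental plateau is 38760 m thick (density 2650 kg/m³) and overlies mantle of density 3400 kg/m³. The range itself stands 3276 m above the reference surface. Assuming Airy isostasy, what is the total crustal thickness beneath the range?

53600 m

Root depth r = h ρ_c / (ρ_m − ρ_c) = 3276 m × 2650 / 750 = 11580 m.
Total thickness = T + h + r = 38760 m + 3276 m + 11580 m = 53600 m.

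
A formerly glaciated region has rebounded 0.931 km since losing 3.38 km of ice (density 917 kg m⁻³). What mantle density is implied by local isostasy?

ρ_m = ρ_ice t / u = 917 × 3.38 km/0.931 km = 3330 kg m⁻³.

3330 kg m⁻³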